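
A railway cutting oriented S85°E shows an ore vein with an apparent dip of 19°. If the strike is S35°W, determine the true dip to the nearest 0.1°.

β = acute angle between strike S35°W and section S85°E = 60°.
tan δ = tan α / sin β = tan 19° / sin 60° = 0.3443 / 0.8660 = 0.3976
δ = arctan(0.3976) = 21.68°

21.7°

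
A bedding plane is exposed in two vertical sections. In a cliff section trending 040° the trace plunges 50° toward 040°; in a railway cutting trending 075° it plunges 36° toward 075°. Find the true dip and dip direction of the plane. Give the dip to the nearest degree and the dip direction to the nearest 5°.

Represent each trace as a vector plunging at its apparent dip toward its trend (east-north-up frame): v₁ = (0.413, 0.492, -0.766), v₂ = (0.781, 0.209, -0.588).
The plane normal is n = v₁ × v₂ ∝ (0.129, 0.356, 0.298).
True dip = arccos(n_z / |n|) = arccos(0.6190) = 51.8°.
Dip direction = atan2(0.129, 0.356) = 20° (azimuth of n's horizontal projection).

true dip 52°, dip direction 020°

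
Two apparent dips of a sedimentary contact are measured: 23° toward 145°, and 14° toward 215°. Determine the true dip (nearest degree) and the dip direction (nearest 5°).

true dip 24°, dip direction 160°

Each apparent-dip line lies in the plane. As unit vectors (x east, y north, z up), v₁ plunges 23°→145° and v₂ plunges 14°→215°.
Cross product v₁ × v₂ gives the pole to the plane: n ∝ (0.128, -0.345, 0.839).
True dip = arccos(n_z / |n|) = arccos(0.9158) = 23.7°.
The horizontal component of n points toward azimuth atan2(n_x, n_y) = 160°, the dip direction.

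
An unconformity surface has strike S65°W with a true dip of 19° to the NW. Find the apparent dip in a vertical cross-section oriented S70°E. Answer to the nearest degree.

The strike is S65°W and the section trends S70°E; the acute angle between them is β = 45°.
tan α = tan 19° × sin 45° = 0.3443 × 0.7071 = 0.2435
apparent dip = arctan 0.2435 = 13.68°

14°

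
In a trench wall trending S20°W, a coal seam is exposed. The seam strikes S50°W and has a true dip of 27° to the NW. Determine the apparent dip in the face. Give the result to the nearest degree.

Angle between strike (S50°W) and section (S20°W): β = 30°.
tan α = tan 27° × sin 30° = 0.5095 × 0.5000 = 0.2548
α = arctan(0.2548) = 14.29°

14°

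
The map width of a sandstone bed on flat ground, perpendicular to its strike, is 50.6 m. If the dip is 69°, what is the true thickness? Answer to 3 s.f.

47.2 m

True thickness t = w · sin(dip) = 50.6 × sin 69°
t = 50.6 × 0.9336 = 47.239 m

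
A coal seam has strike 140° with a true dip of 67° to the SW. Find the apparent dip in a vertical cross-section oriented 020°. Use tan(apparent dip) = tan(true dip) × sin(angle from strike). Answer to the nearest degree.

64°

Angle between strike (140°) and section (020°): β = 60°.
tan(apparent dip) = tan 67° · sin 60° = 2.0402
α = arctan(2.0402) = 63.89°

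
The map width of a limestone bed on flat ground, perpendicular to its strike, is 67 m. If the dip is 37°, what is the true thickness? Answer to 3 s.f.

40.3 m

True thickness t = w · sin(dip) = 67 × sin 37°
t = 67 × 0.6018 = 40.322 m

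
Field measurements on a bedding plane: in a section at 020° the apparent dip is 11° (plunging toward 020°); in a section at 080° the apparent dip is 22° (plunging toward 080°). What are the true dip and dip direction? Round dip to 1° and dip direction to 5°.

true dip 22°, dip direction 080°

Represent each trace as a vector plunging at its apparent dip toward its trend (east-north-up frame): v₁ = (0.336, 0.922, -0.191), v₂ = (0.913, 0.161, -0.375).
n = v₁ × v₂ = (0.315, 0.048, 0.788) (taken with n_z > 0).
Dip δ = arctan(|n_h|/n_z) = arctan(0.319/0.788) = 22.0°.
Dip direction = atan2(0.315, 0.048) = 81° (azimuth of n's horizontal projection).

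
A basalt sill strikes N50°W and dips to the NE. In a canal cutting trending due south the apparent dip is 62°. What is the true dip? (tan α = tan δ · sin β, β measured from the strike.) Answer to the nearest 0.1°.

67.8°

β = acute angle between strike N50°W and section due south = 50°.
tan(true dip) = tan 62° / sin 50° = 2.4551
true dip = arctan 2.4551 = 67.84°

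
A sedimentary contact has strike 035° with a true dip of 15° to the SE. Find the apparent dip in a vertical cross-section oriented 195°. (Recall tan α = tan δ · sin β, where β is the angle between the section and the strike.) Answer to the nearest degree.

5°

The section lies 20° from the strike.
tan(apparent dip) = tan 15° · sin 20° = 0.0916
apparent dip = arctan 0.0916 = 5.24°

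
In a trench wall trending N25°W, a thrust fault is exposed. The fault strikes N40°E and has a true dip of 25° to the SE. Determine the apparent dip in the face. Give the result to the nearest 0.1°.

22.9°

The section lies 65° from the strike.
tan α = tan 25° × sin 65° = 0.4663 × 0.9063 = 0.4226
apparent dip = arctan 0.4226 = 22.91°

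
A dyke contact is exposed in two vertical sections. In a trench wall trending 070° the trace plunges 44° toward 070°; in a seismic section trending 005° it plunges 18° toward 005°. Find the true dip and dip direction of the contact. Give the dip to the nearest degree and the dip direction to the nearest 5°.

The two traces are lines in the plane: v₁ = (sin 70°·cos 44°, cos 70°·cos 44°, −sin 44°), v₂ = (sin 5°·cos 18°, cos 5°·cos 18°, −sin 18°).
n = v₁ × v₂ = (0.582, 0.151, 0.620) (taken with n_z > 0).
Dip δ = arctan(|n_h|/n_z) = arctan(0.601/0.620) = 44.1°.
Dip direction = azimuth of (n_x, n_y) = atan2(0.582, 0.151) = 75°.

true dip 44°, dip direction 075°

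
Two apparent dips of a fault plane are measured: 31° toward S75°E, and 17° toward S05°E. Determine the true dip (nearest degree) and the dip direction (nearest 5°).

true dip 31°, dip direction 115°

The two traces are lines in the plane: v₁ = (sin 105°·cos 31°, cos 105°·cos 31°, −sin 31°), v₂ = (sin 175°·cos 17°, cos 175°·cos 17°, −sin 17°).
The plane normal is n = v₁ × v₂ ∝ (0.426, -0.199, 0.770).
True dip = arccos(n_z / |n|) = arccos(0.8536) = 31.4°.
Dip direction = atan2(0.426, -0.199) = 115° (azimuth of n's horizontal projection).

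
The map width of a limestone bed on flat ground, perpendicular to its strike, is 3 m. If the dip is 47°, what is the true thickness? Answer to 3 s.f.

True thickness t = w · sin(dip) = 3 × sin 47°
t = 3 × 0.7314 = 2.194 m

2.19 m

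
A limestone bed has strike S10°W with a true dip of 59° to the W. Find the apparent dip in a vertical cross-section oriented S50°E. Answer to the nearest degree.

55°

Angle between strike (S10°W) and section (S50°E): β = 60°.
tan α = tan 59° × sin 60° = 1.6643 × 0.8660 = 1.4413
apparent dip = arctan 1.4413 = 55.25°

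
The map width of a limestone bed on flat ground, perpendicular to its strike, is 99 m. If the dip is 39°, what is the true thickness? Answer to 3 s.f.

62.3 m

True thickness t = w · sin(dip) = 99 × sin 39°
t = 99 × 0.6293 = 62.303 m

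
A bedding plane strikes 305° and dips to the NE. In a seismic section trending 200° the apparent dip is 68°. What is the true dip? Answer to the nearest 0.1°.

The section is 75° from the strike.
tan(true dip) = tan 68° / sin 75° = 2.5624
true dip = arctan 2.5624 = 68.68°

68.7°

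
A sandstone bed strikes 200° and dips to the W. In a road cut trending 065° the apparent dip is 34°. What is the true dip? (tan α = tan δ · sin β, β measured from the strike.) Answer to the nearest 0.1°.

The section is 45° from the strike.
tan(true dip) = tan 34° / sin 45° = 0.9539
δ = arctan(0.9539) = 43.65°

43.6°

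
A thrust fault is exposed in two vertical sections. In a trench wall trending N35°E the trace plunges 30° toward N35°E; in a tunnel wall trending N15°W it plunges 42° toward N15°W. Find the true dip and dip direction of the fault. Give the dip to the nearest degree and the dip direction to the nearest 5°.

Each apparent-dip line lies in the plane. As unit vectors (x east, y north, z up), v₁ plunges 30°→N35°E and v₂ plunges 42°→N15°W.
Cross product v₁ × v₂ gives the pole to the plane: n ∝ (-0.116, 0.429, 0.493).
True dip = arccos(n_z / |n|) = arccos(0.7431) = 42.0°.
The horizontal component of n points toward azimuth atan2(n_x, n_y) = 345°, the dip direction.

true dip 42°, dip direction 345°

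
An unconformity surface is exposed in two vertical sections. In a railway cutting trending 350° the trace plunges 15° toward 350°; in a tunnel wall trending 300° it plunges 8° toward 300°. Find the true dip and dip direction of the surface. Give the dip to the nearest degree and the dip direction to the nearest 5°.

true dip 15°, dip direction 000°

The two traces are lines in the plane: v₁ = (sin 350°·cos 15°, cos 350°·cos 15°, −sin 15°), v₂ = (sin 300°·cos 8°, cos 300°·cos 8°, −sin 8°).
The plane normal is n = v₁ × v₂ ∝ (-0.004, 0.199, 0.733).
True dip = arccos(n_z / |n|) = arccos(0.9652) = 15.2°.
Dip direction = azimuth of (n_x, n_y) = atan2(-0.004, 0.199) = 359°.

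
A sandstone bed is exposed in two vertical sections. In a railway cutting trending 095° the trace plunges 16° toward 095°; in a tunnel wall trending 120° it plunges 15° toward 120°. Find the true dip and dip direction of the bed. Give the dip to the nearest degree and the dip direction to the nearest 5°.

Represent each trace as a vector plunging at its apparent dip toward its trend (east-north-up frame): v₁ = (0.958, -0.084, -0.276), v₂ = (0.837, -0.483, -0.259).
The plane normal is n = v₁ × v₂ ∝ (0.111, -0.017, 0.392).
True dip = arccos(n_z / |n|) = arccos(0.9611) = 16.0°.
Dip direction = azimuth of (n_x, n_y) = atan2(0.111, -0.017) = 99°.

true dip 16°, dip direction 100°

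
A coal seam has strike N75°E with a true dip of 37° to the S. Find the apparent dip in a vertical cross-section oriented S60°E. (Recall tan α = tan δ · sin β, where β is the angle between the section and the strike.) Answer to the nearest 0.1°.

Angle between strike (N75°E) and section (S60°E): β = 45°.
tan(apparent dip) = tan 37° · sin 45° = 0.5328
α = arctan(0.5328) = 28.05°

28.1°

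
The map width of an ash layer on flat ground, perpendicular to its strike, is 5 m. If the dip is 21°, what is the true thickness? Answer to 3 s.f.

1.79 m

True thickness t = w · sin(dip) = 5 × sin 21°
t = 5 × 0.3584 = 1.792 m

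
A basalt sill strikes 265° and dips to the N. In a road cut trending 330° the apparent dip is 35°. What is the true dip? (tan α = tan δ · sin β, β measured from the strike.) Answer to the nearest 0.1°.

37.7°

The section is 65° from the strike.
tan δ = tan α / sin β = tan 35° / sin 65° = 0.7002 / 0.9063 = 0.7726
δ = arctan(0.7726) = 37.69°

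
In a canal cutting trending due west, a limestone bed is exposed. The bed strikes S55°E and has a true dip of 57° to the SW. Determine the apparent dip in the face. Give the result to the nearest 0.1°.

The section lies 35° from the strike.
tan(apparent dip) = tan 57° · sin 35° = 0.8832
apparent dip = arctan 0.8832 = 41.45°

41.5°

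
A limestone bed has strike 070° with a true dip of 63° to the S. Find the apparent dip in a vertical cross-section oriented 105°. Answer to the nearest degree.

48°

The section lies 35° from the strike.
tan α = tan 63° × sin 35° = 1.9626 × 0.5736 = 1.1257
apparent dip = arctan 1.1257 = 48.38°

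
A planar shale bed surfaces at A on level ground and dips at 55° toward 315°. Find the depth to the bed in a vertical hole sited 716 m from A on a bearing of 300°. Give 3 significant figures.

The hole lies 15° from the dip direction, so the down-dip offset is 716 × cos 15° = 691.60 m.
Depth = down-dip offset × tan(dip) = 691.60 × tan 55° = 691.60 × 1.4281
Depth = 987.71 m

988 m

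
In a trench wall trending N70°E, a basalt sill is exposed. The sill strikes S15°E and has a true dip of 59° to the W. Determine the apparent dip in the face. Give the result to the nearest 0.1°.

The section lies 85° from the strike.
tan(apparent dip) = tan 59° · sin 85° = 1.6579
α = arctan(1.6579) = 58.90°

58.9°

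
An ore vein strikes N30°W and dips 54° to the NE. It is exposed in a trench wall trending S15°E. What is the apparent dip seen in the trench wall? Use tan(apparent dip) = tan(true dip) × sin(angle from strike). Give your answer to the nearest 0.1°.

19.6°

Angle between strike (N30°W) and section (S15°E): β = 15°.
tan α = tan 54° × sin 15° = 1.3764 × 0.2588 = 0.3562
apparent dip = arctan 0.3562 = 19.61°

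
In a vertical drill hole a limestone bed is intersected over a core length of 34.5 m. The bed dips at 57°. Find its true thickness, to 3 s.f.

18.8 m

True thickness t = h · cos(dip) = 34.5 × cos 57°
t = 34.5 × 0.5446 = 18.790 m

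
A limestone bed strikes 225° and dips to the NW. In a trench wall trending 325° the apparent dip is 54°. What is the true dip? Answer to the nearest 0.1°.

54.4°

The section is 80° from the strike.
tan δ = tan α / sin β = tan 54° / sin 80° = 1.3764 / 0.9848 = 1.3976
true dip = arctan 1.3976 = 54.42°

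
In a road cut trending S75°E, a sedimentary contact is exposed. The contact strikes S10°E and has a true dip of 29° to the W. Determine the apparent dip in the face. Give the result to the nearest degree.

The section lies 65° from the strike.
tan α = tan 29° × sin 65° = 0.5543 × 0.9063 = 0.5024
apparent dip = arctan 0.5024 = 26.67°

27°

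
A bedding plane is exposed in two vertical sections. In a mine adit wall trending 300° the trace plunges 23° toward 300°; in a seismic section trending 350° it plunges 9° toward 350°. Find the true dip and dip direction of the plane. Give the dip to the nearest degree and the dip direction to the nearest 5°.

Each apparent-dip line lies in the plane. As unit vectors (x east, y north, z up), v₁ plunges 23°→300° and v₂ plunges 9°→350°.
n = v₁ × v₂ = (-0.308, 0.058, 0.696) (taken with n_z > 0).
Dip δ = arctan(|n_h|/n_z) = arctan(0.313/0.696) = 24.2°.
Dip direction = azimuth of (n_x, n_y) = atan2(-0.308, 0.058) = 281°.

true dip 24°, dip direction 280°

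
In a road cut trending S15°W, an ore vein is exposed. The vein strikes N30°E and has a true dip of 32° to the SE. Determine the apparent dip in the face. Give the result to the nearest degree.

The section lies 15° from the strike.
tan(apparent dip) = tan 32° · sin 15° = 0.1617
α = arctan(0.1617) = 9.19°

9°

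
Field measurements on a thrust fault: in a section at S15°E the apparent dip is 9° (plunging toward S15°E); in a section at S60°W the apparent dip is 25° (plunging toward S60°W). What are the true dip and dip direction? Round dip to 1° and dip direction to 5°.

The two traces are lines in the plane: v₁ = (sin 165°·cos 9°, cos 165°·cos 9°, −sin 9°), v₂ = (sin 240°·cos 25°, cos 240°·cos 25°, −sin 25°).
Cross product v₁ × v₂ gives the pole to the plane: n ∝ (-0.332, -0.231, 0.865).
True dip = arccos(n_z / |n|) = arccos(0.9057) = 25.1°.
Dip direction = atan2(-0.332, -0.231) = 235° (azimuth of n's horizontal projection).

true dip 25°, dip direction 235°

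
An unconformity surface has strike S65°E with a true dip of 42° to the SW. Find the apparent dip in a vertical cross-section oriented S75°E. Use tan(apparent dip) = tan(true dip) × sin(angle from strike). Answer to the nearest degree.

The strike is S65°E and the section trends S75°E; the acute angle between them is β = 10°.
tan α = tan 42° × sin 10° = 0.9004 × 0.1736 = 0.1564
α = arctan(0.1564) = 8.89°

9°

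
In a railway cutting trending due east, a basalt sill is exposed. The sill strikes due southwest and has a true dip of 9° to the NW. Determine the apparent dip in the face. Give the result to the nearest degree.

Angle between strike (due southwest) and section (due east): β = 45°.
tan(apparent dip) = tan 9° · sin 45° = 0.1120
apparent dip = arctan 0.1120 = 6.39°

6°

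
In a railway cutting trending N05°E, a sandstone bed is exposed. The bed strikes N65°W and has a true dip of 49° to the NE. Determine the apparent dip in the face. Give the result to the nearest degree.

Angle between strike (N65°W) and section (N05°E): β = 70°.
tan(apparent dip) = tan 49° · sin 70° = 1.0810
α = arctan(1.0810) = 47.23°

47°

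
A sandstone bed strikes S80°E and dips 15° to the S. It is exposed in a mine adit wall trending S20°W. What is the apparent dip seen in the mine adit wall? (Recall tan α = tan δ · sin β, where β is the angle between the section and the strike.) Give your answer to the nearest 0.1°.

The section lies 80° from the strike.
tan(apparent dip) = tan 15° · sin 80° = 0.2639
apparent dip = arctan 0.2639 = 14.78°

14.8°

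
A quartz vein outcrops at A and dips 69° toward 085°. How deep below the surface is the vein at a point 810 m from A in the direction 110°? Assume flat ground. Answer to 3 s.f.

The hole lies 25° from the dip direction, so the down-dip offset is 810 × cos 25° = 734.11 m.
Depth = down-dip offset × tan(dip) = 734.11 × tan 69° = 734.11 × 2.6051
Depth = 1912.42 m

1910 m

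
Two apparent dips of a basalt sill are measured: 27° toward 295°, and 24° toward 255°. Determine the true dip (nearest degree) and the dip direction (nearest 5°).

Represent each trace as a vector plunging at its apparent dip toward its trend (east-north-up frame): v₁ = (-0.808, 0.377, -0.454), v₂ = (-0.882, -0.236, -0.407).
Cross product v₁ × v₂ gives the pole to the plane: n ∝ (-0.261, 0.072, 0.523).
True dip = arccos(n_z / |n|) = arccos(0.8884) = 27.3°.
The horizontal component of n points toward azimuth atan2(n_x, n_y) = 285°, the dip direction.

true dip 27°, dip direction 285°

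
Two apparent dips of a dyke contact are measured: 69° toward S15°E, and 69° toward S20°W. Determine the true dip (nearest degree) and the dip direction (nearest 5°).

Represent each trace as a vector plunging at its apparent dip toward its trend (east-north-up frame): v₁ = (0.093, -0.346, -0.934), v₂ = (-0.123, -0.337, -0.934).
The plane normal is n = v₁ × v₂ ∝ (-0.009, -0.201, 0.074).
Dip δ = arctan(|n_h|/n_z) = arctan(0.201/0.074) = 69.9°.
Dip direction = azimuth of (n_x, n_y) = atan2(-0.009, -0.201) = 182°.

true dip 70°, dip direction 180°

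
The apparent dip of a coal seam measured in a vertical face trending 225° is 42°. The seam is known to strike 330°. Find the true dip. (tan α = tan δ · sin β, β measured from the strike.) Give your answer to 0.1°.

43.0°

The section is 75° from the strike.
tan(true dip) = tan 42° / sin 75° = 0.9322
δ = arctan(0.9322) = 42.99°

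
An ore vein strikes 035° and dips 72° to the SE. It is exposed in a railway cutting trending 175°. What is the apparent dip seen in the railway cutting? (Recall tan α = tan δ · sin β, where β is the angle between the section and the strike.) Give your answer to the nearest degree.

63°

The section lies 40° from the strike.
tan(apparent dip) = tan 72° · sin 40° = 1.9783
α = arctan(1.9783) = 63.18°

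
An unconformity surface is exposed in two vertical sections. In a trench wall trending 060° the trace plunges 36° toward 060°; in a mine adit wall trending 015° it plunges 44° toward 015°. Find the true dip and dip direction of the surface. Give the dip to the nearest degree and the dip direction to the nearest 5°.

The two traces are lines in the plane: v₁ = (sin 60°·cos 36°, cos 60°·cos 36°, −sin 36°), v₂ = (sin 15°·cos 44°, cos 15°·cos 44°, −sin 44°).
The plane normal is n = v₁ × v₂ ∝ (0.127, 0.377, 0.412).
tan δ = √(n_x²+n_y²)/n_z = 0.398/0.412, so δ = 44.1°.
Dip direction = atan2(0.127, 0.377) = 19° (azimuth of n's horizontal projection).

true dip 44°, dip direction 020°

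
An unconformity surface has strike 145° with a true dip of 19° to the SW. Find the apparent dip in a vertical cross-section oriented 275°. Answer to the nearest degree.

The strike is 145° and the section trends 275°; the acute angle between them is β = 50°.
tan(apparent dip) = tan 19° · sin 50° = 0.2638
α = arctan(0.2638) = 14.78°

15°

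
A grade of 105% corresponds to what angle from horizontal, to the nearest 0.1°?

tan θ = 105/100 = 1.0500
θ = arctan(1.0500) = 46.40°

46.4°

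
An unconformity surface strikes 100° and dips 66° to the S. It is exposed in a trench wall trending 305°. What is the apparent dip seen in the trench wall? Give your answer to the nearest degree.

The section lies 25° from the strike.
tan α = tan 66° × sin 25° = 2.2460 × 0.4226 = 0.9492
α = arctan(0.9492) = 43.51°

44°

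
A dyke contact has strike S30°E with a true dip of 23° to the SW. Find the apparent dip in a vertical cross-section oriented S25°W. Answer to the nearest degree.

The strike is S30°E and the section trends S25°W; the acute angle between them is β = 55°.
tan(apparent dip) = tan 23° · sin 55° = 0.3477
apparent dip = arctan 0.3477 = 19.17°

19°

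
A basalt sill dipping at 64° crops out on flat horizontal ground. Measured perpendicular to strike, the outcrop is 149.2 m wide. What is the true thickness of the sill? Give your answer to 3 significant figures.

134 m

True thickness t = w · sin(dip) = 149.2 × sin 64°
t = 149.2 × 0.8988 = 134.100 m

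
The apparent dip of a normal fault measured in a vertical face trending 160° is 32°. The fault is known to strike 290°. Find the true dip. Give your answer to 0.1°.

β = acute angle between strike 290° and section 160° = 50°.
tan(true dip) = tan 32° / sin 50° = 0.8157
δ = arctan(0.8157) = 39.20°

39.2°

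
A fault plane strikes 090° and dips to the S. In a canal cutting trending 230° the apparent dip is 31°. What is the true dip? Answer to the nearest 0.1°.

43.1°

The section is 40° from the strike.
tan δ = tan α / sin β = tan 31° / sin 40° = 0.6009 / 0.6428 = 0.9348
δ = arctan(0.9348) = 43.07°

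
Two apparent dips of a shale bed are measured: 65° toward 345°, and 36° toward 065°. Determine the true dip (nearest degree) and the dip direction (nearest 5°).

Each apparent-dip line lies in the plane. As unit vectors (x east, y north, z up), v₁ plunges 65°→345° and v₂ plunges 36°→065°.
n = v₁ × v₂ = (-0.070, 0.729, 0.337) (taken with n_z > 0).
tan δ = √(n_x²+n_y²)/n_z = 0.732/0.337, so δ = 65.3°.
Dip direction = atan2(-0.070, 0.729) = 355° (azimuth of n's horizontal projection).

true dip 65°, dip direction 355°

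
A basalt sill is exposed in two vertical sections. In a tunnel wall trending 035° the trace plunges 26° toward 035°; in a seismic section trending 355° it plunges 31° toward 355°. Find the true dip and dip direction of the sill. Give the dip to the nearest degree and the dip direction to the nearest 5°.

true dip 31°, dip direction 000°

Each apparent-dip line lies in the plane. As unit vectors (x east, y north, z up), v₁ plunges 26°→035° and v₂ plunges 31°→355°.
n = v₁ × v₂ = (-0.005, 0.298, 0.495) (taken with n_z > 0).
tan δ = √(n_x²+n_y²)/n_z = 0.298/0.495, so δ = 31.1°.
Dip direction = azimuth of (n_x, n_y) = atan2(-0.005, 0.298) = 359°.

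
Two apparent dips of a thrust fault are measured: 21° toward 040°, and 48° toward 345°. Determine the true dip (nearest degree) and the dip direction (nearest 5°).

true dip 49°, dip direction 330°

The two traces are lines in the plane: v₁ = (sin 40°·cos 21°, cos 40°·cos 21°, −sin 21°), v₂ = (sin 345°·cos 48°, cos 345°·cos 48°, −sin 48°).
The plane normal is n = v₁ × v₂ ∝ (-0.300, 0.508, 0.512).
Dip δ = arctan(|n_h|/n_z) = arctan(0.590/0.512) = 49.1°.
Dip direction = azimuth of (n_x, n_y) = atan2(-0.300, 0.508) = 329°.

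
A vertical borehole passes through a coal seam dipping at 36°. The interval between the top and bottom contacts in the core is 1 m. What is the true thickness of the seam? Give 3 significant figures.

0.809 m

True thickness t = h · cos(dip) = 1 × cos 36°
t = 1 × 0.8090 = 0.809 m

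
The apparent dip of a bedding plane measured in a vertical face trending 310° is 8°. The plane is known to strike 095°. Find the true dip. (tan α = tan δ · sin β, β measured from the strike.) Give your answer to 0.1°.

β = acute angle between strike 095° and section 310° = 35°.
tan(true dip) = tan 8° / sin 35° = 0.2450
true dip = arctan 0.2450 = 13.77°

13.8°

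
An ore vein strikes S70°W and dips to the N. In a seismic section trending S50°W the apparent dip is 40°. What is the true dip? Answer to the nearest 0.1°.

β = acute angle between strike S70°W and section S50°W = 20°.
tan δ = tan α / sin β = tan 40° / sin 20° = 0.8391 / 0.3420 = 2.4534
true dip = arctan 2.4534 = 67.82°

67.8°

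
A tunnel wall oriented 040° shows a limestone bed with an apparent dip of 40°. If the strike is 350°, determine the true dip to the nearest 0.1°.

The section is 50° from the strike.
tan δ = tan α / sin β = tan 40° / sin 50° = 0.8391 / 0.7660 = 1.0954
true dip = arctan 1.0954 = 47.61°

47.6°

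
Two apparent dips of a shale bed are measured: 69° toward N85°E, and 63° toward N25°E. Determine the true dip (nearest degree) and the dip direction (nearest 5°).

The two traces are lines in the plane: v₁ = (sin 85°·cos 69°, cos 85°·cos 69°, −sin 69°), v₂ = (sin 25°·cos 63°, cos 25°·cos 63°, −sin 63°).
n = v₁ × v₂ = (0.356, 0.139, 0.141) (taken with n_z > 0).
True dip = arccos(n_z / |n|) = arccos(0.3457) = 69.8°.
Dip direction = atan2(0.356, 0.139) = 69° (azimuth of n's horizontal projection).

true dip 70°, dip direction 070°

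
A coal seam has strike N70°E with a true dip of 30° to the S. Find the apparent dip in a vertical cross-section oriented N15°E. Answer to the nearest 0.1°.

25.3°

The strike is N70°E and the section trends N15°E; the acute angle between them is β = 55°.
tan(apparent dip) = tan 30° · sin 55° = 0.4729
α = arctan(0.4729) = 25.31°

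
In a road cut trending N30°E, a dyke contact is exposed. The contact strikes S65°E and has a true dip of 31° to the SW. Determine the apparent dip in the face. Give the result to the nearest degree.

The strike is S65°E and the section trends N30°E; the acute angle between them is β = 85°.
tan α = tan 31° × sin 85° = 0.6009 × 0.9962 = 0.5986
α = arctan(0.5986) = 30.90°

31°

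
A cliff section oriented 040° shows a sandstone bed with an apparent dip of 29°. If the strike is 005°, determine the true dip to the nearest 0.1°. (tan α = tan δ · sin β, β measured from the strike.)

44.0°

β = acute angle between strike 005° and section 040° = 35°.
tan δ = tan α / sin β = tan 29° / sin 35° = 0.5543 / 0.5736 = 0.9664
δ = arctan(0.9664) = 44.02°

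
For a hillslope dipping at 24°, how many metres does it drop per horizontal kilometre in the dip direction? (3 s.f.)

445 m

drop per km = 1000 × tan 24° = 1000 × 0.4452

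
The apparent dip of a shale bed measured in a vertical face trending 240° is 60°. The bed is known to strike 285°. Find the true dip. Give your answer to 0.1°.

67.8°

β = acute angle between strike 285° and section 240° = 45°.
tan(true dip) = tan 60° / sin 45° = 2.4495
δ = arctan(2.4495) = 67.79°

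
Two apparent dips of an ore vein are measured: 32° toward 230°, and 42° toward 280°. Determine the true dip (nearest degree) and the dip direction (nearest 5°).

Each apparent-dip line lies in the plane. As unit vectors (x east, y north, z up), v₁ plunges 32°→230° and v₂ plunges 42°→280°.
The plane normal is n = v₁ × v₂ ∝ (-0.433, 0.047, 0.483).
True dip = arccos(n_z / |n|) = arccos(0.7424) = 42.1°.
Dip direction = atan2(-0.433, 0.047) = 276° (azimuth of n's horizontal projection).

true dip 42°, dip direction 275°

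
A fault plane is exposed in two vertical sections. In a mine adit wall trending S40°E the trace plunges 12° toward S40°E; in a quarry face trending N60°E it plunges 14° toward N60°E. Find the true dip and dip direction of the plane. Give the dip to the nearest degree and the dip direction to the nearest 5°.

Each apparent-dip line lies in the plane. As unit vectors (x east, y north, z up), v₁ plunges 12°→S40°E and v₂ plunges 14°→N60°E.
The plane normal is n = v₁ × v₂ ∝ (0.282, -0.023, 0.935).
tan δ = √(n_x²+n_y²)/n_z = 0.283/0.935, so δ = 16.8°.
Dip direction = azimuth of (n_x, n_y) = atan2(0.282, -0.023) = 95°.

true dip 17°, dip direction 095°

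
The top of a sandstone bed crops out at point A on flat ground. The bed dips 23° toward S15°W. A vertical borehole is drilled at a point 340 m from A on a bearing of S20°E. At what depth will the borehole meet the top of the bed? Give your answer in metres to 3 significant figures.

118 m

The hole lies 35° from the dip direction, so the down-dip offset is 340 × cos 35° = 278.51 m.
Depth = down-dip offset × tan(dip) = 278.51 × tan 23° = 278.51 × 0.4245
Depth = 118.22 m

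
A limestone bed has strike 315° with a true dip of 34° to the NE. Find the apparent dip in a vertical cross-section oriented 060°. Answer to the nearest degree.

33°

The section lies 75° from the strike.
tan α = tan 34° × sin 75° = 0.6745 × 0.9659 = 0.6515
α = arctan(0.6515) = 33.09°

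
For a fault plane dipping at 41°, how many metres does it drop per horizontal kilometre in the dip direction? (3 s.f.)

869 m

drop per km = 1000 × tan 41° = 1000 × 0.8693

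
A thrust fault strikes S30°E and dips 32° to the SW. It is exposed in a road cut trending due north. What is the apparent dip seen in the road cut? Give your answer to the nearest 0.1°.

Angle between strike (S30°E) and section (due north): β = 30°.
tan α = tan 32° × sin 30° = 0.6249 × 0.5000 = 0.3124
α = arctan(0.3124) = 17.35°

17.4°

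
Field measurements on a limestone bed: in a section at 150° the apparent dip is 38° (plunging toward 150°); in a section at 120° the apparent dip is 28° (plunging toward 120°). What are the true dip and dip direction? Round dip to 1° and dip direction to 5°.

Represent each trace as a vector plunging at its apparent dip toward its trend (east-north-up frame): v₁ = (0.394, -0.682, -0.616), v₂ = (0.765, -0.441, -0.469).
Cross product v₁ × v₂ gives the pole to the plane: n ∝ (0.049, -0.286, 0.348).
True dip = arccos(n_z / |n|) = arccos(0.7682) = 39.8°.
The horizontal component of n points toward azimuth atan2(n_x, n_y) = 170°, the dip direction.

true dip 40°, dip direction 170°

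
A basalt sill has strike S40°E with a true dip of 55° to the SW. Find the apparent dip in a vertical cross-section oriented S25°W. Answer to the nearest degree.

52°

The section lies 65° from the strike.
tan(apparent dip) = tan 55° · sin 65° = 1.2943
apparent dip = arctan 1.2943 = 52.31°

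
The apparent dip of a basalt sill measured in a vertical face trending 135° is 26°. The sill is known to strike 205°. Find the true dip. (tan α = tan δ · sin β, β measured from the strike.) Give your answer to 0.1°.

β = acute angle between strike 205° and section 135° = 70°.
tan(true dip) = tan 26° / sin 70° = 0.5190
true dip = arctan 0.5190 = 27.43°

27.4°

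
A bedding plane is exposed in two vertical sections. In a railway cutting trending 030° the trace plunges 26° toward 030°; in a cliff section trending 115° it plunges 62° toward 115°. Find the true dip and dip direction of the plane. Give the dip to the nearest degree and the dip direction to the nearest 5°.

true dip 62°, dip direction 105°

Each apparent-dip line lies in the plane. As unit vectors (x east, y north, z up), v₁ plunges 26°→030° and v₂ plunges 62°→115°.
The plane normal is n = v₁ × v₂ ∝ (0.774, -0.210, 0.420).
tan δ = √(n_x²+n_y²)/n_z = 0.802/0.420, so δ = 62.3°.
Dip direction = azimuth of (n_x, n_y) = atan2(0.774, -0.210) = 105°.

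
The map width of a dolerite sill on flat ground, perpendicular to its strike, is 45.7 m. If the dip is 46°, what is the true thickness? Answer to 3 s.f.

32.9 m

True thickness t = w · sin(dip) = 45.7 × sin 46°
t = 45.7 × 0.7193 = 32.874 m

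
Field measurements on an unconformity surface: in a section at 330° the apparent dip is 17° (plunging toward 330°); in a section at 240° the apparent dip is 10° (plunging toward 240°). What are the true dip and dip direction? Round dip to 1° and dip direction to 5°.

Represent each trace as a vector plunging at its apparent dip toward its trend (east-north-up frame): v₁ = (-0.478, 0.828, -0.292), v₂ = (-0.853, -0.492, -0.174).
The plane normal is n = v₁ × v₂ ∝ (-0.288, 0.166, 0.942).
True dip = arccos(n_z / |n|) = arccos(0.9430) = 19.4°.
Dip direction = azimuth of (n_x, n_y) = atan2(-0.288, 0.166) = 300°.

true dip 19°, dip direction 300°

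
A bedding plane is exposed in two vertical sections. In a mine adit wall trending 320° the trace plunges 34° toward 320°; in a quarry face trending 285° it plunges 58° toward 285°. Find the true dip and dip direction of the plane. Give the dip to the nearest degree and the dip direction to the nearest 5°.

true dip 63°, dip direction 250°

Each apparent-dip line lies in the plane. As unit vectors (x east, y north, z up), v₁ plunges 34°→320° and v₂ plunges 58°→285°.
Cross product v₁ × v₂ gives the pole to the plane: n ∝ (-0.462, -0.166, 0.252).
Dip δ = arctan(|n_h|/n_z) = arctan(0.491/0.252) = 62.8°.
The horizontal component of n points toward azimuth atan2(n_x, n_y) = 250°, the dip direction.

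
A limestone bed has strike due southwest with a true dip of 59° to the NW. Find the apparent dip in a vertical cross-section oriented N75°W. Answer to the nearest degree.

The strike is due southwest and the section trends N75°W; the acute angle between them is β = 60°.
tan(apparent dip) = tan 59° · sin 60° = 1.4413
apparent dip = arctan 1.4413 = 55.25°

55°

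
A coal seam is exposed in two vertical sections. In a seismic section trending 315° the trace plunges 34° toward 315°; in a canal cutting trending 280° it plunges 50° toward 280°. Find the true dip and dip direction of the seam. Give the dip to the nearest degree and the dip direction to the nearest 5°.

true dip 52°, dip direction 255°

Represent each trace as a vector plunging at its apparent dip toward its trend (east-north-up frame): v₁ = (-0.586, 0.586, -0.559), v₂ = (-0.633, 0.112, -0.766).
Cross product v₁ × v₂ gives the pole to the plane: n ∝ (-0.387, -0.095, 0.306).
True dip = arccos(n_z / |n|) = arccos(0.6089) = 52.5°.
Dip direction = atan2(-0.387, -0.095) = 256° (azimuth of n's horizontal projection).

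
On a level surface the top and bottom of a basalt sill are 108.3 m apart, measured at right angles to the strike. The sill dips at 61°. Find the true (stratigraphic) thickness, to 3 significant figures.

94.7 m

True thickness t = w · sin(dip) = 108.3 × sin 61°
t = 108.3 × 0.8746 = 94.721 m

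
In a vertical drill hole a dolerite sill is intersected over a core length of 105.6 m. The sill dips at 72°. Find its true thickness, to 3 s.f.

True thickness t = h · cos(dip) = 105.6 × cos 72°
t = 105.6 × 0.3090 = 32.632 m

32.6 m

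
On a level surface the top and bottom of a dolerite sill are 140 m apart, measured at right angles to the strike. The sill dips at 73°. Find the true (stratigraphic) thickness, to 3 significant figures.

True thickness t = w · sin(dip) = 140 × sin 73°
t = 140 × 0.9563 = 133.883 m

134 m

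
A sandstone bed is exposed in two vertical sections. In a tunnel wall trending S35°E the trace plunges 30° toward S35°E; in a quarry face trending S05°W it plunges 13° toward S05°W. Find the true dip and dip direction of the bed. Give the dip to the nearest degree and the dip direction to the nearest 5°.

Represent each trace as a vector plunging at its apparent dip toward its trend (east-north-up frame): v₁ = (0.497, -0.709, -0.500), v₂ = (-0.085, -0.971, -0.225).
The plane normal is n = v₁ × v₂ ∝ (0.326, -0.154, 0.542).
Dip δ = arctan(|n_h|/n_z) = arctan(0.360/0.542) = 33.6°.
Dip direction = azimuth of (n_x, n_y) = atan2(0.326, -0.154) = 115°.

true dip 34°, dip direction 115°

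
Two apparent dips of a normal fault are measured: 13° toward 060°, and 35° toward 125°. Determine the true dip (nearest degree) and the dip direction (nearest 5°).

true dip 35°, dip direction 130°

Represent each trace as a vector plunging at its apparent dip toward its trend (east-north-up frame): v₁ = (0.844, 0.487, -0.225), v₂ = (0.671, -0.470, -0.574).
The plane normal is n = v₁ × v₂ ∝ (0.385, -0.333, 0.723).
True dip = arccos(n_z / |n|) = arccos(0.8177) = 35.1°.
Dip direction = atan2(0.385, -0.333) = 131° (azimuth of n's horizontal projection).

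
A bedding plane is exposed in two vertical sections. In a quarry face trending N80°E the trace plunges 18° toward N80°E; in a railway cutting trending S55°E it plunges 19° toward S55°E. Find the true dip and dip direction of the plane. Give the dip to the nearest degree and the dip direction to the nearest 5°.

The two traces are lines in the plane: v₁ = (sin 80°·cos 18°, cos 80°·cos 18°, −sin 18°), v₂ = (sin 125°·cos 19°, cos 125°·cos 19°, −sin 19°).
n = v₁ × v₂ = (0.221, -0.066, 0.636) (taken with n_z > 0).
True dip = arccos(n_z / |n|) = arccos(0.9400) = 20.0°.
Dip direction = atan2(0.221, -0.066) = 107° (azimuth of n's horizontal projection).

true dip 20°, dip direction 105°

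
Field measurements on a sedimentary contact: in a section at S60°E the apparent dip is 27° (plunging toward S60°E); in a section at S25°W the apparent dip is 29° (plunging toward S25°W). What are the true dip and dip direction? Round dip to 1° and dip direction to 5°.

Represent each trace as a vector plunging at its apparent dip toward its trend (east-north-up frame): v₁ = (0.772, -0.446, -0.454), v₂ = (-0.370, -0.793, -0.485).
n = v₁ × v₂ = (0.144, -0.542, 0.776) (taken with n_z > 0).
Dip δ = arctan(|n_h|/n_z) = arctan(0.561/0.776) = 35.8°.
Dip direction = azimuth of (n_x, n_y) = atan2(0.144, -0.542) = 165°.

true dip 36°, dip direction 165°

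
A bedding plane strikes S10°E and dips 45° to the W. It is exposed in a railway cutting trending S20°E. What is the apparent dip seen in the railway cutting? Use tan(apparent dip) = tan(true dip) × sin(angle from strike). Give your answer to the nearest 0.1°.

9.9°

Angle between strike (S10°E) and section (S20°E): β = 10°.
tan α = tan 45° × sin 10° = 1.0000 × 0.1736 = 0.1736
α = arctan(0.1736) = 9.85°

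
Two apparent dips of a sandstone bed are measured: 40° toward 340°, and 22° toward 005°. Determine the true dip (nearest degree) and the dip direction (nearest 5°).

Each apparent-dip line lies in the plane. As unit vectors (x east, y north, z up), v₁ plunges 40°→340° and v₂ plunges 22°→005°.
The plane normal is n = v₁ × v₂ ∝ (-0.324, 0.150, 0.300).
True dip = arccos(n_z / |n|) = arccos(0.6434) = 50.0°.
Dip direction = azimuth of (n_x, n_y) = atan2(-0.324, 0.150) = 295°.

true dip 50°, dip direction 295°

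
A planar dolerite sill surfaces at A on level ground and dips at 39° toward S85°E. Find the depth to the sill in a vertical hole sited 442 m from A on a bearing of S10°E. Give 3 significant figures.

92.6 m

The hole lies 75° from the dip direction, so the down-dip offset is 442 × cos 75° = 114.40 m.
Depth = down-dip offset × tan(dip) = 114.40 × tan 39° = 114.40 × 0.8098
Depth = 92.64 m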